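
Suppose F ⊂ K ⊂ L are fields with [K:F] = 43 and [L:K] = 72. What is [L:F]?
[L:F] = 3096

The tower law says that for any tower of field extensions F ⊂ K ⊂ L with finite degrees, [L:F] = [L:K] · [K:F]. Here this gives [L:F] = 72 · 43 = 3096.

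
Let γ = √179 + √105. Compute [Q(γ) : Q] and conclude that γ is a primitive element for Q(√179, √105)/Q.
[Q(γ) : Q] = 4 (equivalently, Q(γ) = Q(√179, √105))

Obviously Q(γ) ⊆ Q(√179, √105), and [Q(√179, √105):Q] = 4 (since 179, 105 are distinct squarefree integers > 1 with 18795 not a perfect square). To show equality we compute the minimal polynomial of γ. From γ = √179 + √105: γ^2 = 179 + 2√(18795) + 105 = 284 + 2√(18795), so γ^2 - 284 = 2√(18795); squaring, (γ^2 - 284)^2 = 4·18795, i.e. γ^4 - 568γ^2 + 80656 - 75180 = 0, i.e. γ^4 - 568γ^2 + 5476 = 0. So γ is a root of x^4 - 568x^2 + 5476. This polynomial is irreducible over Q: it has no rational root (each ±√179 ± √105 is irrational), and any factorization into two quadratics over Q would force √(18795) ∈ Q (pairing opposite roots) or √179, √105 ∈ Q (other pairings), all impossible. Hence [Q(γ):Q] = 4 = [Q(√179, √105):Q], so Q(γ) = Q(√179, √105).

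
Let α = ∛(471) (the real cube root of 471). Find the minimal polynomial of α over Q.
m_α(x) = x^3 - 471

α satisfies α^3 = 471, so x^3 - 471 annihilates α. By the rational root test, a rational root p/q (in lowest terms) of x^3 - 471 would satisfy p^3 = 471 q^3, forcing q = 1 and p^3 = 471; but 471 is not a perfect cube, contradiction. A monic cubic over Q with no rational root is irreducible (any nontrivial factorization would include a linear factor). Hence x^3 - 471 is the minimal polynomial of α, and in particular [Q(α):Q] = 3.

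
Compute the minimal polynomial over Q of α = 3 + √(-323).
m_α(x) = x^2 - 6x + 332

From α - 3 = √(-323), squaring gives (α - 3)^2 = -323, i.e. α^2 - 6α + 9 = -323, so α^2 - 6α + 332 = 0. The discriminant of x^2 - 6x + 332 is (-6)^2 - 4·(332) = 36 - 1328 = -1292, and 4·(-323) is not a perfect square in Q since -323 is squarefree and ≠ 1. Hence x^2 - 6x + 332 is irreducible over Q and is the minimal polynomial of α.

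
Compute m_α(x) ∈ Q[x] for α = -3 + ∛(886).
m_α(x) = x^3 + 9x^2 + 27x - 859

Set β = α + 3 = ∛(886), so β^3 = 886. Then (α + 3)^3 - 886 = 0, i.e. α is a root of g(x) = (x + 3)^3 - 886 = x^3 + 9x^2 + 27x - 859. Since g(x) = h(x + 3) where h(x) = x^3 - 886, and h is irreducible over Q (because 886 is not a perfect cube, so h has no rational root, and a monic cubic with no rational root is irreducible), g is also irreducible (irreducibility is preserved under the substitution x → x + 3). Hence m_α(x) = x^3 + 9x^2 + 27x - 859.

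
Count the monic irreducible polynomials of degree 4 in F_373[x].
There are 4839184878 monic irreducible polynomials of degree 4 over F_373

Each element of F_{373^4} that lies in no proper subfield is a root of exactly one monic irreducible of degree 4 over F_373, and each such polynomial has 4 distinct roots in F_{373^4}. By Möbius inversion the count is N_373(4) = (1/4) Σ_{d|4} μ(4/d) · 373^d = (1/4)(μ(4)·373^1 + μ(2)·373^2 + μ(1)·373^4) = 19356739512/4 = 4839184878.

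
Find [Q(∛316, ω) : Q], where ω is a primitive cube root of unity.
[Q(∛316, ω) : Q] = 6

[Q(∛316):Q] = 3 (min poly x^3 - 316, irreducible since 316 is not a perfect cube). [Q(ω):Q] = 2 (min poly x^2 + x + 1). Since Q(∛316) ⊂ R and ω ∉ R, we have ω ∉ Q(∛316), so x^2 + x + 1 remains irreducible over Q(∛316) and [Q(∛316, ω) : Q(∛316)] = 2. By the tower law, [Q(∛316, ω) : Q] = 3 · 2 = 6. (In fact Q(∛316, ω) is the splitting field of x^3 - 316 over Q.)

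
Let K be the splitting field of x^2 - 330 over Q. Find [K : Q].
[K : Q] = 2

f(x) = x^2 - 330 factors as (x - √330)(x + √330). The splitting field is K = Q(√330). Since 330 is squarefree and > 1, it is not a perfect square, so x^2 - 330 is irreducible over Q and [Q(√330) : Q] = 2. Hence [K : Q] = 2.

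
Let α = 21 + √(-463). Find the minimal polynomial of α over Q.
m_α(x) = x^2 - 42x + 904

From α - 21 = √(-463), squaring gives (α - 21)^2 = -463, i.e. α^2 - 42α + 441 = -463, so α^2 - 42α + 904 = 0. The discriminant of x^2 - 42x + 904 is (-42)^2 - 4·(904) = 1764 - 3616 = -1852, and 4·(-463) is not a perfect square in Q since -463 is squarefree and ≠ 1. Hence x^2 - 42x + 904 is irreducible over Q and is the minimal polynomial of α.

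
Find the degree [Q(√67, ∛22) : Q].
[Q(√67, ∛22) : Q] = 6

Let L = Q(√67, ∛22). Since Q(√67) ⊂ L and [Q(√67):Q] = 2, the tower law gives 2 | [L:Q]. Likewise Q(∛22) ⊂ L with [Q(∛22):Q] = 3 (because 22 is not a perfect cube), so 3 | [L:Q]. As gcd(2,3) = 1, [L:Q] is divisible by 6. Conversely L is generated over Q by √67 and ∛22, so [L:Q] ≤ 2·3 = 6. Therefore [Q(√67, ∛22) : Q] = 6.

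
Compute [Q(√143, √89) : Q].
[Q(√143, √89) : Q] = 4

[Q(√143):Q] = 2 (min poly x^2 - 143, irreducible since 143 is squarefree > 1). For the top step, suppose √89 ∈ Q(√143), say √89 = c + d√143 with c, d ∈ Q. Squaring: 89 = c^2 + 143d^2 + 2cd√143. Since √143 ∉ Q this forces 2cd = 0. If d = 0 then √89 = c ∈ Q, contradicting 89 squarefree > 1. If c = 0 then 89 = 143d^2, so 143·89 = (143d)^2 is a perfect square in Q — but 143·89 = 12727 is not a perfect square (since 143 and 89 are distinct squarefree integers). Contradiction. Hence √89 ∉ Q(√143), so x^2 - 89 stays irreducible over Q(√143) and [Q(√143, √89) : Q(√143)] = 2. By the tower law, [Q(√143, √89) : Q] = 2 · 2 = 4.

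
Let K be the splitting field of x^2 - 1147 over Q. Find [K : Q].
[K : Q] = 2

f(x) = x^2 - 1147 factors as (x - √1147)(x + √1147). The splitting field is K = Q(√1147). Since 1147 is squarefree and > 1, it is not a perfect square, so x^2 - 1147 is irreducible over Q and [Q(√1147) : Q] = 2. Hence [K : Q] = 2.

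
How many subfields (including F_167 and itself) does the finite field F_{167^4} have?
F_{167^4} has 3 subfields

The subfields of F_{p^n} are exactly the fields F_{p^d} for d | n (each is the fixed field of the unique index-d subgroup of Gal(F_{p^n}/F_p) ≅ Z/nZ). The divisors of n = 4 are {1, 2, 4}, giving 3 subfields: F_{167^1}, F_{167^2}, F_{167^4}.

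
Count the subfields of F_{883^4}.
F_{883^4} has 3 subfields

The subfields of F_{p^n} are exactly the fields F_{p^d} for d | n (each is the fixed field of the unique index-d subgroup of Gal(F_{p^n}/F_p) ≅ Z/nZ). The divisors of n = 4 are {1, 2, 4}, giving 3 subfields: F_{883^1}, F_{883^2}, F_{883^4}.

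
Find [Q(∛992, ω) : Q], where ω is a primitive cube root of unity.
[Q(∛992, ω) : Q] = 6

[Q(∛992):Q] = 3 (min poly x^3 - 992, irreducible since 992 is not a perfect cube). [Q(ω):Q] = 2 (min poly x^2 + x + 1). Since Q(∛992) ⊂ R and ω ∉ R, we have ω ∉ Q(∛992), so x^2 + x + 1 remains irreducible over Q(∛992) and [Q(∛992, ω) : Q(∛992)] = 2. By the tower law, [Q(∛992, ω) : Q] = 3 · 2 = 6. (In fact Q(∛992, ω) is the splitting field of x^3 - 992 over Q.)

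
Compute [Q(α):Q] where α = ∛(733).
[Q(α):Q] = 3

The minimal polynomial of α is x^3 - 733, irreducible over Q since 733 is not a perfect cube (so x^3 - 733 has no rational root). Hence [Q(α):Q] = deg(m_α) = 3.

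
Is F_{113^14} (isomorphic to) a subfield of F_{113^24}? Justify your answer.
No: F_{113^14} is not a subfield of F_{113^24}

F_{p^m} embeds in F_{p^n} iff m | n. Here 14 ∤ 24 (since 24 = 1·14 + 10 with remainder 10 ≠ 0), so F_{113^14} is not a subfield of F_{113^24}. Equivalently: if it were, the tower law would give 14 = [F_{113^14}:F_113] dividing [F_{113^24}:F_113] = 24, contradiction.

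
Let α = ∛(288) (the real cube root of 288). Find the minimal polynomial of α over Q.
m_α(x) = x^3 - 288

α satisfies α^3 = 288, so x^3 - 288 annihilates α. By the rational root test, a rational root p/q (in lowest terms) of x^3 - 288 would satisfy p^3 = 288 q^3, forcing q = 1 and p^3 = 288; but 288 is not a perfect cube, contradiction. A monic cubic over Q with no rational root is irreducible (any nontrivial factorization would include a linear factor). Hence x^3 - 288 is the minimal polynomial of α, and in particular [Q(α):Q] = 3.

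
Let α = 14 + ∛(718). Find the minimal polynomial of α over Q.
m_α(x) = x^3 - 42x^2 + 588x - 3462

Set β = α - 14 = ∛(718), so β^3 = 718. Then (α - 14)^3 - 718 = 0, i.e. α is a root of g(x) = (x - 14)^3 - 718 = x^3 - 42x^2 + 588x - 3462. Since g(x) = h(x - 14) where h(x) = x^3 - 718, and h is irreducible over Q (because 718 is not a perfect cube, so h has no rational root, and a monic cubic with no rational root is irreducible), g is also irreducible (irreducibility is preserved under the substitution x → x - 14). Hence m_α(x) = x^3 - 42x^2 + 588x - 3462.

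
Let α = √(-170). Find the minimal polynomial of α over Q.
m_α(x) = x^2 + 170

α satisfies α^2 + 170 = 0, so x^2 + 170 annihilates α. Since d = -170 is squarefree and ≠ 1, it is not a perfect square in Q, so x^2 + 170 has no rational root and is therefore irreducible over Q (a degree-2 polynomial over a field is irreducible iff it has no root). Hence m_α(x) = x^2 + 170.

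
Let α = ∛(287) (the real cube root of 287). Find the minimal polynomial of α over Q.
m_α(x) = x^3 - 287

α satisfies α^3 = 287, so x^3 - 287 annihilates α. By the rational root test, a rational root p/q (in lowest terms) of x^3 - 287 would satisfy p^3 = 287 q^3, forcing q = 1 and p^3 = 287; but 287 is not a perfect cube, contradiction. A monic cubic over Q with no rational root is irreducible (any nontrivial factorization would include a linear factor). Hence x^3 - 287 is the minimal polynomial of α, and in particular [Q(α):Q] = 3.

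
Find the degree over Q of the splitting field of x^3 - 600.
[K : Q] = 6

The roots of x^3 - 600 are ∛600, ω∛600, ω^2∛600 where ω = e^(2πi/3) is a primitive cube root of unity, so K = Q(∛600, ω). Now [Q(∛600):Q] = 3 (since 600 is not a perfect cube, x^3 - 600 is irreducible) and [Q(ω):Q] = 2. Both 2 and 3 divide [K:Q], and [K:Q] ≤ 3·2 = 6, so [K:Q] = 6. (Equivalently: Q(∛600) ⊂ R but ω ∉ R, so [K : Q(∛600)] = 2.)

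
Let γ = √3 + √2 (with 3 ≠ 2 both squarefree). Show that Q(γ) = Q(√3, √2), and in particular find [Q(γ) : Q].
[Q(γ) : Q] = 4 (equivalently, Q(γ) = Q(√3, √2))

Obviously Q(γ) ⊆ Q(√3, √2), and [Q(√3, √2):Q] = 4 (since 3, 2 are distinct squarefree integers > 1 with 6 not a perfect square). To show equality we compute the minimal polynomial of γ. From γ = √3 + √2: γ^2 = 3 + 2√(6) + 2 = 5 + 2√(6), so γ^2 - 5 = 2√(6); squaring, (γ^2 - 5)^2 = 4·6, i.e. γ^4 - 10γ^2 + 25 - 24 = 0, i.e. γ^4 - 10γ^2 + 1 = 0. So γ is a root of x^4 - 10x^2 + 1. This polynomial is irreducible over Q: it has no rational root (each ±√3 ± √2 is irrational), and any factorization into two quadratics over Q would force √(6) ∈ Q (pairing opposite roots) or √3, √2 ∈ Q (other pairings), all impossible. Hence [Q(γ):Q] = 4 = [Q(√3, √2):Q], so Q(γ) = Q(√3, √2).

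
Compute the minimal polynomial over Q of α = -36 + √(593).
m_α(x) = x^2 + 72x + 703

From α + 36 = √(593), squaring gives (α + 36)^2 = 593, i.e. α^2 + 72α + 1296 = 593, so α^2 + 72α + 703 = 0. The discriminant of x^2 + 72x + 703 is (72)^2 - 4·(703) = 5184 - 2812 = 2372, and 4·(593) is not a perfect square in Q since 593 is squarefree and ≠ 1. Hence x^2 + 72x + 703 is irreducible over Q and is the minimal polynomial of α.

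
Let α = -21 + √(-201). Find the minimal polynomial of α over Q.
m_α(x) = x^2 + 42x + 642

From α + 21 = √(-201), squaring gives (α + 21)^2 = -201, i.e. α^2 + 42α + 441 = -201, so α^2 + 42α + 642 = 0. The discriminant of x^2 + 42x + 642 is (42)^2 - 4·(642) = 1764 - 2568 = -804, and 4·(-201) is not a perfect square in Q since -201 is squarefree and ≠ 1. Hence x^2 + 42x + 642 is irreducible over Q and is the minimal polynomial of α.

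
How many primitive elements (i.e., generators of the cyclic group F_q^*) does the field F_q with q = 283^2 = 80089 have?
There are φ(80088) = 25760 primitive elements

F_q^* is cyclic of order q - 1 = 80088. A cyclic group of order m has exactly φ(m) generators. Here m = 80088 = 2^3 · 3 · 47 · 71, so the number of primitive elements is φ(80088) = 25760.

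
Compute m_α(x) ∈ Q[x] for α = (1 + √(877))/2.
m_α(x) = x^2 - x - 219

From 2α - 1 = √(877), squaring gives (2α - 1)^2 = 877, i.e. 4α^2 - 4α + 1 = 877, so α^2 - α + (1 - 877)/4 = 0. Since 877 ≡ 1 (mod 4), (1 - 877)/4 = -219 ∈ Z. The polynomial x^2 - x - 219 has discriminant 1 - 4·(-219) = 877, which is not a perfect square in Q (d = 877 is squarefree and ≠ 1), so x^2 - x - 219 is irreducible over Q. It is the minimal polynomial of α.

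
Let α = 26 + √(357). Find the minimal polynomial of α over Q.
m_α(x) = x^2 - 52x + 319

From α - 26 = √(357), squaring gives (α - 26)^2 = 357, i.e. α^2 - 52α + 676 = 357, so α^2 - 52α + 319 = 0. The discriminant of x^2 - 52x + 319 is (-52)^2 - 4·(319) = 2704 - 1276 = 1428, and 4·(357) is not a perfect square in Q since 357 is squarefree and ≠ 1. Hence x^2 - 52x + 319 is irreducible over Q and is the minimal polynomial of α.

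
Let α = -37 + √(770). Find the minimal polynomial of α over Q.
m_α(x) = x^2 + 74x + 599

From α + 37 = √(770), squaring gives (α + 37)^2 = 770, i.e. α^2 + 74α + 1369 = 770, so α^2 + 74α + 599 = 0. The discriminant of x^2 + 74x + 599 is (74)^2 - 4·(599) = 5476 - 2396 = 3080, and 4·(770) is not a perfect square in Q since 770 is squarefree and ≠ 1. Hence x^2 + 74x + 599 is irreducible over Q and is the minimal polynomial of α.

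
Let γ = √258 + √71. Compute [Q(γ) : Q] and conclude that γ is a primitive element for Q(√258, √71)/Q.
[Q(γ) : Q] = 4 (equivalently, Q(γ) = Q(√258, √71))

Obviously Q(γ) ⊆ Q(√258, √71), and [Q(√258, √71):Q] = 4 (since 258, 71 are distinct squarefree integers > 1 with 18318 not a perfect square). To show equality we compute the minimal polynomial of γ. From γ = √258 + √71: γ^2 = 258 + 2√(18318) + 71 = 329 + 2√(18318), so γ^2 - 329 = 2√(18318); squaring, (γ^2 - 329)^2 = 4·18318, i.e. γ^4 - 658γ^2 + 108241 - 73272 = 0, i.e. γ^4 - 658γ^2 + 34969 = 0. So γ is a root of x^4 - 658x^2 + 34969. This polynomial is irreducible over Q: it has no rational root (each ±√258 ± √71 is irrational), and any factorization into two quadratics over Q would force √(18318) ∈ Q (pairing opposite roots) or √258, √71 ∈ Q (other pairings), all impossible. Hence [Q(γ):Q] = 4 = [Q(√258, √71):Q], so Q(γ) = Q(√258, √71).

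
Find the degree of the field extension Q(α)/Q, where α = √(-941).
[Q(α):Q] = 2

[Q(α):Q] equals the degree of the minimal polynomial of α. Here α^2 = -941 and x^2 + 941 is irreducible (d = -941 is squarefree, ≠ 1, hence not a square), so deg(m_α) = 2. Thus [Q(α):Q] = 2.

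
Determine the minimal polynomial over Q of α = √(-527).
m_α(x) = x^2 + 527

α satisfies α^2 + 527 = 0, so x^2 + 527 annihilates α. Since d = -527 is squarefree and ≠ 1, it is not a perfect square in Q, so x^2 + 527 has no rational root and is therefore irreducible over Q (a degree-2 polynomial over a field is irreducible iff it has no root). Hence m_α(x) = x^2 + 527.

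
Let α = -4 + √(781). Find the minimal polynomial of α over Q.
m_α(x) = x^2 + 8x - 765

From α + 4 = √(781), squaring gives (α + 4)^2 = 781, i.e. α^2 + 8α + 16 = 781, so α^2 + 8α - 765 = 0. The discriminant of x^2 + 8x - 765 is (8)^2 - 4·(-765) = 64 + 3060 = 3124, and 4·(781) is not a perfect square in Q since 781 is squarefree and ≠ 1. Hence x^2 + 8x - 765 is irreducible over Q and is the minimal polynomial of α.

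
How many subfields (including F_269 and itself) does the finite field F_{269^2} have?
F_{269^2} has 2 subfields

The subfields of F_{p^n} are exactly the fields F_{p^d} for d | n (each is the fixed field of the unique index-d subgroup of Gal(F_{p^n}/F_p) ≅ Z/nZ). The divisors of n = 2 are {1, 2}, giving 2 subfields: F_{269^1}, F_{269^2}.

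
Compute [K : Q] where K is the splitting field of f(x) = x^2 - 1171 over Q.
[K : Q] = 2

f(x) = x^2 - 1171 factors as (x - √1171)(x + √1171). The splitting field is K = Q(√1171). Since 1171 is squarefree and > 1, it is not a perfect square, so x^2 - 1171 is irreducible over Q and [Q(√1171) : Q] = 2. Hence [K : Q] = 2.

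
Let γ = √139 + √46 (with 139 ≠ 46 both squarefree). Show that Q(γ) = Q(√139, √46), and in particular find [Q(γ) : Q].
[Q(γ) : Q] = 4 (equivalently, Q(γ) = Q(√139, √46))

Obviously Q(γ) ⊆ Q(√139, √46), and [Q(√139, √46):Q] = 4 (since 139, 46 are distinct squarefree integers > 1 with 6394 not a perfect square). To show equality we compute the minimal polynomial of γ. From γ = √139 + √46: γ^2 = 139 + 2√(6394) + 46 = 185 + 2√(6394), so γ^2 - 185 = 2√(6394); squaring, (γ^2 - 185)^2 = 4·6394, i.e. γ^4 - 370γ^2 + 34225 - 25576 = 0, i.e. γ^4 - 370γ^2 + 8649 = 0. So γ is a root of x^4 - 370x^2 + 8649. This polynomial is irreducible over Q: it has no rational root (each ±√139 ± √46 is irrational), and any factorization into two quadratics over Q would force √(6394) ∈ Q (pairing opposite roots) or √139, √46 ∈ Q (other pairings), all impossible. Hence [Q(γ):Q] = 4 = [Q(√139, √46):Q], so Q(γ) = Q(√139, √46).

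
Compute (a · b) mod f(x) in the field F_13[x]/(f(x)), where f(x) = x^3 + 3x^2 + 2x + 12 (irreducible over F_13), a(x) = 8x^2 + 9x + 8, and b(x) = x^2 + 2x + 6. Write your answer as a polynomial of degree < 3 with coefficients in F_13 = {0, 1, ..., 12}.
a · b ≡ 3x^2 + 11x + 10 (mod f(x))

Multiply in F_13[x]: a(x)·b(x) = (8x^2 + 9x + 8)·(x^2 + 2x + 6) = 8x^4 + 12x^3 + 9x^2 + 5x + 9. This has degree ≥ 3, so divide by f(x) over F_13: 8x^4 + 12x^3 + 9x^2 + 5x + 9 = (8x + 1)·(x^3 + 3x^2 + 2x + 12) + (3x^2 + 11x + 10). Hence a·b ≡ 3x^2 + 11x + 10 (mod f). (F_13[x]/(f) is a field with 13^3 = 2197 elements since f is irreducible of degree 3.)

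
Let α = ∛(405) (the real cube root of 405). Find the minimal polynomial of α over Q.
m_α(x) = x^3 - 405

α satisfies α^3 = 405, so x^3 - 405 annihilates α. By the rational root test, a rational root p/q (in lowest terms) of x^3 - 405 would satisfy p^3 = 405 q^3, forcing q = 1 and p^3 = 405; but 405 is not a perfect cube, contradiction. A monic cubic over Q with no rational root is irreducible (any nontrivial factorization would include a linear factor). Hence x^3 - 405 is the minimal polynomial of α, and in particular [Q(α):Q] = 3.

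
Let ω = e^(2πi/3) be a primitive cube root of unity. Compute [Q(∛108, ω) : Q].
[Q(∛108, ω) : Q] = 6

[Q(∛108):Q] = 3 (min poly x^3 - 108, irreducible since 108 is not a perfect cube). [Q(ω):Q] = 2 (min poly x^2 + x + 1). Since Q(∛108) ⊂ R and ω ∉ R, we have ω ∉ Q(∛108), so x^2 + x + 1 remains irreducible over Q(∛108) and [Q(∛108, ω) : Q(∛108)] = 2. By the tower law, [Q(∛108, ω) : Q] = 3 · 2 = 6. (In fact Q(∛108, ω) is the splitting field of x^3 - 108 over Q.)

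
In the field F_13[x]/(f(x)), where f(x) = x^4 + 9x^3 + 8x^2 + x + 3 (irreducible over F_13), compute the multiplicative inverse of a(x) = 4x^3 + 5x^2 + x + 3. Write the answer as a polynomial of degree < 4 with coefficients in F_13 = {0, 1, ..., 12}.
a(x)^(-1) ≡ x^3 + 8x^2 + 11x + 1 (mod f(x))

Since f is irreducible over F_13, F_13[x]/(f) is a field and a(x) ≠ 0 has an inverse. Apply the extended Euclidean algorithm to f(x) and a(x) in F_13[x]: f(x) = (10x + 6)·a(x) + (7x^2 + 4x + 11);  a(x) = (8x + 11)·(7x^2 + 4x + 11) + (12x + 12);  (7x^2 + 4x + 11) = (6x + 3)·(12x + 12) + (1). The last nonzero remainder is the constant 1 = gcd(f, a) in F_13. Back-substituting through the division chain expresses 1 = s(x)·a(x) + t(x)·f(x) with s(x) ≡ x^3 + 8x^2 + 11x + 1 (mod f), so a(x)^(-1) ≡ s(x) = x^3 + 8x^2 + 11x + 1 (mod f). Check: (4x^3 + 5x^2 + x + 3)·(x^3 + 8x^2 + 11x + 1) = 4x^6 + 11x^5 + 7x^4 + 5x^3 + x^2 + 8x + 3 ≡ 1 (mod x^4 + 9x^3 + 8x^2 + x + 3).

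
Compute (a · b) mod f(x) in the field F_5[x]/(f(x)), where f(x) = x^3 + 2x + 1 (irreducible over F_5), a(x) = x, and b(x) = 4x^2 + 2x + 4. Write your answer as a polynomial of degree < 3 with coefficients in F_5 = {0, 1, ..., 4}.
a · b ≡ 2x^2 + x + 1 (mod f(x))

Multiply in F_5[x]: a(x)·b(x) = (x)·(4x^2 + 2x + 4) = 4x^3 + 2x^2 + 4x. This has degree ≥ 3, so divide by f(x) over F_5: 4x^3 + 2x^2 + 4x = (4)·(x^3 + 2x + 1) + (2x^2 + x + 1). Hence a·b ≡ 2x^2 + x + 1 (mod f). (F_5[x]/(f) is a field with 5^3 = 125 elements since f is irreducible of degree 3.)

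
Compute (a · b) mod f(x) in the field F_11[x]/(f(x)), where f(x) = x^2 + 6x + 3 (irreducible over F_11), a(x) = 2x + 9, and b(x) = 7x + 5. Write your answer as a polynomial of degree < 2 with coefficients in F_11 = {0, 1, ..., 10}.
a · b ≡ 3 (mod f(x))

Multiply in F_11[x]: a(x)·b(x) = (2x + 9)·(7x + 5) = 3x^2 + 7x + 1. This has degree ≥ 2, so divide by f(x) over F_11: 3x^2 + 7x + 1 = (3)·(x^2 + 6x + 3) + (3). Hence a·b ≡ 3 (mod f). (F_11[x]/(f) is a field with 11^2 = 121 elements since f is irreducible of degree 2.)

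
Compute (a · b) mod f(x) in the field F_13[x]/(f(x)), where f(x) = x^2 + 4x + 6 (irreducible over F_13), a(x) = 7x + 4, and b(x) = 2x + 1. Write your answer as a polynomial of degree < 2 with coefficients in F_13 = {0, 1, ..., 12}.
a · b ≡ 11x + 11 (mod f(x))

Multiply in F_13[x]: a(x)·b(x) = (7x + 4)·(2x + 1) = x^2 + 2x + 4. This has degree ≥ 2, so divide by f(x) over F_13: x^2 + 2x + 4 = (1)·(x^2 + 4x + 6) + (11x + 11). Hence a·b ≡ 11x + 11 (mod f). (F_13[x]/(f) is a field with 13^2 = 169 elements since f is irreducible of degree 2.)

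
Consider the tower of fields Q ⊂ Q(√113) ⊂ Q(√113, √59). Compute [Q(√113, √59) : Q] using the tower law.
[Q(√113, √59) : Q] = 4

[Q(√113):Q] = 2 (min poly x^2 - 113, irreducible since 113 is squarefree > 1). For the top step, suppose √59 ∈ Q(√113), say √59 = c + d√113 with c, d ∈ Q. Squaring: 59 = c^2 + 113d^2 + 2cd√113. Since √113 ∉ Q this forces 2cd = 0. If d = 0 then √59 = c ∈ Q, contradicting 59 squarefree > 1. If c = 0 then 59 = 113d^2, so 113·59 = (113d)^2 is a perfect square in Q — but 113·59 = 6667 is not a perfect square (since 113 and 59 are distinct squarefree integers). Contradiction. Hence √59 ∉ Q(√113), so x^2 - 59 stays irreducible over Q(√113) and [Q(√113, √59) : Q(√113)] = 2. By the tower law, [Q(√113, √59) : Q] = 2 · 2 = 4.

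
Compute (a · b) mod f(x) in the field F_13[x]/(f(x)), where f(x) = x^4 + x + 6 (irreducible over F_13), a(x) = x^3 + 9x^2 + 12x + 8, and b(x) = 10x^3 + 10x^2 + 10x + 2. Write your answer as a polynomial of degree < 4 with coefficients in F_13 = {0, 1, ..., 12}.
a · b ≡ 9x^3 + 6x^2 + 12x + 9 (mod f(x))

Multiply in F_13[x]: a(x)·b(x) = (x^3 + 9x^2 + 12x + 8)·(10x^3 + 10x^2 + 10x + 2) = 10x^6 + 9x^5 + 12x^4 + 6x^3 + 10x^2 + 3. This has degree ≥ 4, so divide by f(x) over F_13: 10x^6 + 9x^5 + 12x^4 + 6x^3 + 10x^2 + 3 = (10x^2 + 9x + 12)·(x^4 + x + 6) + (9x^3 + 6x^2 + 12x + 9). Hence a·b ≡ 9x^3 + 6x^2 + 12x + 9 (mod f). (F_13[x]/(f) is a field with 13^4 = 28561 elements since f is irreducible of degree 4.)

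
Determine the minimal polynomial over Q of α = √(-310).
m_α(x) = x^2 + 310

α satisfies α^2 + 310 = 0, so x^2 + 310 annihilates α. Since d = -310 is squarefree and ≠ 1, it is not a perfect square in Q, so x^2 + 310 has no rational root and is therefore irreducible over Q (a degree-2 polynomial over a field is irreducible iff it has no root). Hence m_α(x) = x^2 + 310.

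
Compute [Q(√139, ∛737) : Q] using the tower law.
[Q(√139, ∛737) : Q] = 6

Let L = Q(√139, ∛737). Since Q(√139) ⊂ L and [Q(√139):Q] = 2, the tower law gives 2 | [L:Q]. Likewise Q(∛737) ⊂ L with [Q(∛737):Q] = 3 (because 737 is not a perfect cube), so 3 | [L:Q]. As gcd(2,3) = 1, [L:Q] is divisible by 6. Conversely L is generated over Q by √139 and ∛737, so [L:Q] ≤ 2·3 = 6. Therefore [Q(√139, ∛737) : Q] = 6.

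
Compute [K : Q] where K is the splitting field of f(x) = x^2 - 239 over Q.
[K : Q] = 2

f(x) = x^2 - 239 factors as (x - √239)(x + √239). The splitting field is K = Q(√239). Since 239 is squarefree and > 1, it is not a perfect square, so x^2 - 239 is irreducible over Q and [Q(√239) : Q] = 2. Hence [K : Q] = 2.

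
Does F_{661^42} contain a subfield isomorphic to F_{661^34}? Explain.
No: F_{661^34} is not a subfield of F_{661^42}

F_{p^m} embeds in F_{p^n} iff m | n. Here 34 ∤ 42 (since 42 = 1·34 + 8 with remainder 8 ≠ 0), so F_{661^34} is not a subfield of F_{661^42}. Equivalently: if it were, the tower law would give 34 = [F_{661^34}:F_661] dividing [F_{661^42}:F_661] = 42, contradiction.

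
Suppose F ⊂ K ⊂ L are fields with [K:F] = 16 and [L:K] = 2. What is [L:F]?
[L:F] = 32

The tower law says that for any tower of field extensions F ⊂ K ⊂ L with finite degrees, [L:F] = [L:K] · [K:F]. Here this gives [L:F] = 2 · 16 = 32.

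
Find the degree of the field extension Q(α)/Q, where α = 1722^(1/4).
[Q(α):Q] = 4

α is a root of x^4 - 1722. By Eisenstein's criterion at the prime p = 2 (which divides the constant term 1722 but p^2 = 4 does not, since 1722 is squarefree), x^4 - 1722 is irreducible over Q. Hence [Q(α):Q] = 4.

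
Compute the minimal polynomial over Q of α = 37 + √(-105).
m_α(x) = x^2 - 74x + 1474

From α - 37 = √(-105), squaring gives (α - 37)^2 = -105, i.e. α^2 - 74α + 1369 = -105, so α^2 - 74α + 1474 = 0. The discriminant of x^2 - 74x + 1474 is (-74)^2 - 4·(1474) = 5476 - 5896 = -420, and 4·(-105) is not a perfect square in Q since -105 is squarefree and ≠ 1. Hence x^2 - 74x + 1474 is irreducible over Q and is the minimal polynomial of α.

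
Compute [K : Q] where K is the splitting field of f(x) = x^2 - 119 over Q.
[K : Q] = 2

f(x) = x^2 - 119 factors as (x - √119)(x + √119). The splitting field is K = Q(√119). Since 119 is squarefree and > 1, it is not a perfect square, so x^2 - 119 is irreducible over Q and [Q(√119) : Q] = 2. Hence [K : Q] = 2.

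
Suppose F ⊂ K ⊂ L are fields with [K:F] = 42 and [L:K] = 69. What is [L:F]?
[L:F] = 2898

The tower law says that for any tower of field extensions F ⊂ K ⊂ L with finite degrees, [L:F] = [L:K] · [K:F]. Here this gives [L:F] = 69 · 42 = 2898.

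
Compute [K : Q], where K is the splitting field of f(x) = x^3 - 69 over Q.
[K : Q] = 6

The roots of x^3 - 69 are ∛69, ω∛69, ω^2∛69 where ω = e^(2πi/3) is a primitive cube root of unity, so K = Q(∛69, ω). Now [Q(∛69):Q] = 3 (since 69 is not a perfect cube, x^3 - 69 is irreducible) and [Q(ω):Q] = 2. Both 2 and 3 divide [K:Q], and [K:Q] ≤ 3·2 = 6, so [K:Q] = 6. (Equivalently: Q(∛69) ⊂ R but ω ∉ R, so [K : Q(∛69)] = 2.)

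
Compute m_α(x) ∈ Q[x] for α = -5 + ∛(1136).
m_α(x) = x^3 + 15x^2 + 75x - 1011

Set β = α + 5 = ∛(1136), so β^3 = 1136. Then (α + 5)^3 - 1136 = 0, i.e. α is a root of g(x) = (x + 5)^3 - 1136 = x^3 + 15x^2 + 75x - 1011. Since g(x) = h(x + 5) where h(x) = x^3 - 1136, and h is irreducible over Q (because 1136 is not a perfect cube, so h has no rational root, and a monic cubic with no rational root is irreducible), g is also irreducible (irreducibility is preserved under the substitution x → x + 5). Hence m_α(x) = x^3 + 15x^2 + 75x - 1011.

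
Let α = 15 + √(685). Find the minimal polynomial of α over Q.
m_α(x) = x^2 - 30x - 460

From α - 15 = √(685), squaring gives (α - 15)^2 = 685, i.e. α^2 - 30α + 225 = 685, so α^2 - 30α - 460 = 0. The discriminant of x^2 - 30x - 460 is (-30)^2 - 4·(-460) = 900 + 1840 = 2740, and 4·(685) is not a perfect square in Q since 685 is squarefree and ≠ 1. Hence x^2 - 30x - 460 is irreducible over Q and is the minimal polynomial of α.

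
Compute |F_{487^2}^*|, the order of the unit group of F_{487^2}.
|F_{487^2}^*| = 237168

F_{487^2} has 487^2 = 237169 elements; its multiplicative group consists of all nonzero elements, so |F_{487^2}^*| = 237169 - 1 = 237168. (It is cyclic since any finite subgroup of the multiplicative group of a field is cyclic.)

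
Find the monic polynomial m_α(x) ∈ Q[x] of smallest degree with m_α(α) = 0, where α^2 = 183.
m_α(x) = x^2 - 183

α satisfies α^2 - 183 = 0, so x^2 - 183 annihilates α. Since d = 183 is squarefree and ≠ 1, it is not a perfect square in Q, so x^2 - 183 has no rational root and is therefore irreducible over Q (a degree-2 polynomial over a field is irreducible iff it has no root). Hence m_α(x) = x^2 - 183.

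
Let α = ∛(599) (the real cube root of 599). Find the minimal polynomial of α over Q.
m_α(x) = x^3 - 599

α satisfies α^3 = 599, so x^3 - 599 annihilates α. By the rational root test, a rational root p/q (in lowest terms) of x^3 - 599 would satisfy p^3 = 599 q^3, forcing q = 1 and p^3 = 599; but 599 is not a perfect cube, contradiction. A monic cubic over Q with no rational root is irreducible (any nontrivial factorization would include a linear factor). Hence x^3 - 599 is the minimal polynomial of α, and in particular [Q(α):Q] = 3.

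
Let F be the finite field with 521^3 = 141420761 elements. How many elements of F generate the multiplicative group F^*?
There are φ(141420760) = 50353920 primitive elements

F_q^* is cyclic of order q - 1 = 141420760. A cyclic group of order m has exactly φ(m) generators. Here m = 141420760 = 2^3 · 5 · 13 · 31^2 · 283, so the number of primitive elements is φ(141420760) = 50353920.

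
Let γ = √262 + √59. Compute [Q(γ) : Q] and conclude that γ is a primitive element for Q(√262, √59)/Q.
[Q(γ) : Q] = 4 (equivalently, Q(γ) = Q(√262, √59))

Obviously Q(γ) ⊆ Q(√262, √59), and [Q(√262, √59):Q] = 4 (since 262, 59 are distinct squarefree integers > 1 with 15458 not a perfect square). To show equality we compute the minimal polynomial of γ. From γ = √262 + √59: γ^2 = 262 + 2√(15458) + 59 = 321 + 2√(15458), so γ^2 - 321 = 2√(15458); squaring, (γ^2 - 321)^2 = 4·15458, i.e. γ^4 - 642γ^2 + 103041 - 61832 = 0, i.e. γ^4 - 642γ^2 + 41209 = 0. So γ is a root of x^4 - 642x^2 + 41209. This polynomial is irreducible over Q: it has no rational root (each ±√262 ± √59 is irrational), and any factorization into two quadratics over Q would force √(15458) ∈ Q (pairing opposite roots) or √262, √59 ∈ Q (other pairings), all impossible. Hence [Q(γ):Q] = 4 = [Q(√262, √59):Q], so Q(γ) = Q(√262, √59).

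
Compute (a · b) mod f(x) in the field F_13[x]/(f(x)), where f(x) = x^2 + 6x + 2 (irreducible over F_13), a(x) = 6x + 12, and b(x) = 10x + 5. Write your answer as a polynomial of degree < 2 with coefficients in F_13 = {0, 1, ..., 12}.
a · b ≡ 11x + 5 (mod f(x))

Multiply in F_13[x]: a(x)·b(x) = (6x + 12)·(10x + 5) = 8x^2 + 7x + 8. This has degree ≥ 2, so divide by f(x) over F_13: 8x^2 + 7x + 8 = (8)·(x^2 + 6x + 2) + (11x + 5). Hence a·b ≡ 11x + 5 (mod f). (F_13[x]/(f) is a field with 13^2 = 169 elements since f is irreducible of degree 2.)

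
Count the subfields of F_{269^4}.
F_{269^4} has 3 subfields

The subfields of F_{p^n} are exactly the fields F_{p^d} for d | n (each is the fixed field of the unique index-d subgroup of Gal(F_{p^n}/F_p) ≅ Z/nZ). The divisors of n = 4 are {1, 2, 4}, giving 3 subfields: F_{269^1}, F_{269^2}, F_{269^4}.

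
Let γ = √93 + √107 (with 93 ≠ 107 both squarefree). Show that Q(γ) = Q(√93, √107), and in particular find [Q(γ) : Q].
[Q(γ) : Q] = 4 (equivalently, Q(γ) = Q(√93, √107))

Obviously Q(γ) ⊆ Q(√93, √107), and [Q(√93, √107):Q] = 4 (since 93, 107 are distinct squarefree integers > 1 with 9951 not a perfect square). To show equality we compute the minimal polynomial of γ. From γ = √93 + √107: γ^2 = 93 + 2√(9951) + 107 = 200 + 2√(9951), so γ^2 - 200 = 2√(9951); squaring, (γ^2 - 200)^2 = 4·9951, i.e. γ^4 - 400γ^2 + 40000 - 39804 = 0, i.e. γ^4 - 400γ^2 + 196 = 0. So γ is a root of x^4 - 400x^2 + 196. This polynomial is irreducible over Q: it has no rational root (each ±√93 ± √107 is irrational), and any factorization into two quadratics over Q would force √(9951) ∈ Q (pairing opposite roots) or √93, √107 ∈ Q (other pairings), all impossible. Hence [Q(γ):Q] = 4 = [Q(√93, √107):Q], so Q(γ) = Q(√93, √107).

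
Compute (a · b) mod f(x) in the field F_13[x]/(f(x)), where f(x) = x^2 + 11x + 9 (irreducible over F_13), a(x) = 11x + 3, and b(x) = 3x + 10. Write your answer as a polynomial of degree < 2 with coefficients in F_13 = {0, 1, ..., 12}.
a · b ≡ 3x + 6 (mod f(x))

Multiply in F_13[x]: a(x)·b(x) = (11x + 3)·(3x + 10) = 7x^2 + 2x + 4. This has degree ≥ 2, so divide by f(x) over F_13: 7x^2 + 2x + 4 = (7)·(x^2 + 11x + 9) + (3x + 6). Hence a·b ≡ 3x + 6 (mod f). (F_13[x]/(f) is a field with 13^2 = 169 elements since f is irreducible of degree 2.)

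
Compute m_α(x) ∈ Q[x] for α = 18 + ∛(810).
m_α(x) = x^3 - 54x^2 + 972x - 6642

Set β = α - 18 = ∛(810), so β^3 = 810. Then (α - 18)^3 - 810 = 0, i.e. α is a root of g(x) = (x - 18)^3 - 810 = x^3 - 54x^2 + 972x - 6642. Since g(x) = h(x - 18) where h(x) = x^3 - 810, and h is irreducible over Q (because 810 is not a perfect cube, so h has no rational root, and a monic cubic with no rational root is irreducible), g is also irreducible (irreducibility is preserved under the substitution x → x - 18). Hence m_α(x) = x^3 - 54x^2 + 972x - 6642.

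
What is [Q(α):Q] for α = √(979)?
[Q(α):Q] = 2

[Q(α):Q] equals the degree of the minimal polynomial of α. Here α^2 = 979 and x^2 - 979 is irreducible (d = 979 is squarefree, ≠ 1, hence not a square), so deg(m_α) = 2. Thus [Q(α):Q] = 2.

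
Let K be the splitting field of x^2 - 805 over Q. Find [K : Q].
[K : Q] = 2

f(x) = x^2 - 805 factors as (x - √805)(x + √805). The splitting field is K = Q(√805). Since 805 is squarefree and > 1, it is not a perfect square, so x^2 - 805 is irreducible over Q and [Q(√805) : Q] = 2. Hence [K : Q] = 2.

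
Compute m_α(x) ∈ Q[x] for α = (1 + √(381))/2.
m_α(x) = x^2 - x - 95

From 2α - 1 = √(381), squaring gives (2α - 1)^2 = 381, i.e. 4α^2 - 4α + 1 = 381, so α^2 - α + (1 - 381)/4 = 0. Since 381 ≡ 1 (mod 4), (1 - 381)/4 = -95 ∈ Z. The polynomial x^2 - x - 95 has discriminant 1 - 4·(-95) = 381, which is not a perfect square in Q (d = 381 is squarefree and ≠ 1), so x^2 - x - 95 is irreducible over Q. It is the minimal polynomial of α.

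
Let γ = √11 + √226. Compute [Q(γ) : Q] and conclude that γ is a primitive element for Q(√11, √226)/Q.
[Q(γ) : Q] = 4 (equivalently, Q(γ) = Q(√11, √226))

Obviously Q(γ) ⊆ Q(√11, √226), and [Q(√11, √226):Q] = 4 (since 11, 226 are distinct squarefree integers > 1 with 2486 not a perfect square). To show equality we compute the minimal polynomial of γ. From γ = √11 + √226: γ^2 = 11 + 2√(2486) + 226 = 237 + 2√(2486), so γ^2 - 237 = 2√(2486); squaring, (γ^2 - 237)^2 = 4·2486, i.e. γ^4 - 474γ^2 + 56169 - 9944 = 0, i.e. γ^4 - 474γ^2 + 46225 = 0. So γ is a root of x^4 - 474x^2 + 46225. This polynomial is irreducible over Q: it has no rational root (each ±√11 ± √226 is irrational), and any factorization into two quadratics over Q would force √(2486) ∈ Q (pairing opposite roots) or √11, √226 ∈ Q (other pairings), all impossible. Hence [Q(γ):Q] = 4 = [Q(√11, √226):Q], so Q(γ) = Q(√11, √226).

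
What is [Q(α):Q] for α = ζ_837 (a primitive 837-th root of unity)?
[Q(α):Q] = 540

The minimal polynomial of ζ_837 over Q is the 837-th cyclotomic polynomial Φ_837(x), which is irreducible over Q and has degree φ(837) = 540. Hence [Q(α):Q] = φ(837) = 540.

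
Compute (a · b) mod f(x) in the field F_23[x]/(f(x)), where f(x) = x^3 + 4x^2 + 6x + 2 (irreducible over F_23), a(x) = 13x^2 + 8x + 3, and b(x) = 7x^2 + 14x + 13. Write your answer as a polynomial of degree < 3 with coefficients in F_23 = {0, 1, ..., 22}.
a · b ≡ 7x^2 + 7x + 15 (mod f(x))

Multiply in F_23[x]: a(x)·b(x) = (13x^2 + 8x + 3)·(7x^2 + 14x + 13) = 22x^4 + 8x^3 + 3x^2 + 8x + 16. This has degree ≥ 3, so divide by f(x) over F_23: 22x^4 + 8x^3 + 3x^2 + 8x + 16 = (22x + 12)·(x^3 + 4x^2 + 6x + 2) + (7x^2 + 7x + 15). Hence a·b ≡ 7x^2 + 7x + 15 (mod f). (F_23[x]/(f) is a field with 23^3 = 12167 elements since f is irreducible of degree 3.)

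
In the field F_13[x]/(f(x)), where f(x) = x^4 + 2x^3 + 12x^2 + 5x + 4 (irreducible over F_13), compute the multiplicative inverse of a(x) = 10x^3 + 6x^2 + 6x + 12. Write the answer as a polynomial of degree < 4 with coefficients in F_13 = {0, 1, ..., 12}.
a(x)^(-1) ≡ 7x^3 + 12x + 3 (mod f(x))

Since f is irreducible over F_13, F_13[x]/(f) is a field and a(x) ≠ 0 has an inverse. Apply the extended Euclidean algorithm to f(x) and a(x) in F_13[x]: f(x) = (4x + 3)·a(x) + (9x^2 + 4x + 7);  a(x) = (4x + 9)·(9x^2 + 4x + 7) + (7x + 1);  (9x^2 + 4x + 7) = (5x + 11)·(7x + 1) + (9). The last nonzero remainder is the constant 9 = gcd(f, a) in F_13. Back-substituting through the division chain expresses 9 = s(x)·a(x) + t(x)·f(x) with s(x) ≡ 11x^3 + 4x + 1 (mod f), so (11x^3 + 4x + 1)·a(x) ≡ 9 (mod f). Multiplying by 9^(-1) ≡ 3 in F_13 gives a(x)^(-1) ≡ 3·(11x^3 + 4x + 1) ≡ 7x^3 + 12x + 3 (mod f). Check: (10x^3 + 6x^2 + 6x + 12)·(7x^3 + 12x + 3) = 5x^6 + 3x^5 + 6x^4 + 4x^3 + 12x^2 + 6x + 10 ≡ 1 (mod x^4 + 2x^3 + 12x^2 + 5x + 4).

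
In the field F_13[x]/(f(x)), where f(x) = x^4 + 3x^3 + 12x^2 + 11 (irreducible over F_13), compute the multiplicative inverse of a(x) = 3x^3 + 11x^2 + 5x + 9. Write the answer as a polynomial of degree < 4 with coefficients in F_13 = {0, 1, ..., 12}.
a(x)^(-1) ≡ 5x^3 + 11x^2 + 4x + 12 (mod f(x))

Since f is irreducible over F_13, F_13[x]/(f) is a field and a(x) ≠ 0 has an inverse. Apply the extended Euclidean algorithm to f(x) and a(x) in F_13[x]: f(x) = (9x + 7)·a(x) + (7x^2 + x);  a(x) = (6x + 10)·(7x^2 + x) + (8x + 9);  (7x^2 + x) = (9x + 3)·(8x + 9) + (12). The last nonzero remainder is the constant 12 = gcd(f, a) in F_13. Back-substituting through the division chain expresses 12 = s(x)·a(x) + t(x)·f(x) with s(x) ≡ 8x^3 + 2x^2 + 9x + 1 (mod f), so (8x^3 + 2x^2 + 9x + 1)·a(x) ≡ 12 (mod f). Multiplying by 12^(-1) ≡ 12 in F_13 gives a(x)^(-1) ≡ 12·(8x^3 + 2x^2 + 9x + 1) ≡ 5x^3 + 11x^2 + 4x + 12 (mod f). Check: (3x^3 + 11x^2 + 5x + 9)·(5x^3 + 11x^2 + 4x + 12) = 2x^6 + 10x^5 + 2x^4 + 11x^3 + 4x^2 + 5x + 4 ≡ 1 (mod x^4 + 3x^3 + 12x^2 + 11).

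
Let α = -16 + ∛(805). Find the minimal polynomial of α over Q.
m_α(x) = x^3 + 48x^2 + 768x + 3291

Set β = α + 16 = ∛(805), so β^3 = 805. Then (α + 16)^3 - 805 = 0, i.e. α is a root of g(x) = (x + 16)^3 - 805 = x^3 + 48x^2 + 768x + 3291. Since g(x) = h(x + 16) where h(x) = x^3 - 805, and h is irreducible over Q (because 805 is not a perfect cube, so h has no rational root, and a monic cubic with no rational root is irreducible), g is also irreducible (irreducibility is preserved under the substitution x → x + 16). Hence m_α(x) = x^3 + 48x^2 + 768x + 3291.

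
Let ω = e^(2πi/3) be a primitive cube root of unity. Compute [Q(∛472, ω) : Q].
[Q(∛472, ω) : Q] = 6

[Q(∛472):Q] = 3 (min poly x^3 - 472, irreducible since 472 is not a perfect cube). [Q(ω):Q] = 2 (min poly x^2 + x + 1). Since Q(∛472) ⊂ R and ω ∉ R, we have ω ∉ Q(∛472), so x^2 + x + 1 remains irreducible over Q(∛472) and [Q(∛472, ω) : Q(∛472)] = 2. By the tower law, [Q(∛472, ω) : Q] = 3 · 2 = 6. (In fact Q(∛472, ω) is the splitting field of x^3 - 472 over Q.)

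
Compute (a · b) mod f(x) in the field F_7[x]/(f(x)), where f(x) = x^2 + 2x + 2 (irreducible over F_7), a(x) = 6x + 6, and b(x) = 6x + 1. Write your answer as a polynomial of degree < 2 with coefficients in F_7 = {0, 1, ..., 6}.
a · b ≡ 5x + 4 (mod f(x))

Multiply in F_7[x]: a(x)·b(x) = (6x + 6)·(6x + 1) = x^2 + 6. This has degree ≥ 2, so divide by f(x) over F_7: x^2 + 6 = (1)·(x^2 + 2x + 2) + (5x + 4). Hence a·b ≡ 5x + 4 (mod f). (F_7[x]/(f) is a field with 7^2 = 49 elements since f is irreducible of degree 2.)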